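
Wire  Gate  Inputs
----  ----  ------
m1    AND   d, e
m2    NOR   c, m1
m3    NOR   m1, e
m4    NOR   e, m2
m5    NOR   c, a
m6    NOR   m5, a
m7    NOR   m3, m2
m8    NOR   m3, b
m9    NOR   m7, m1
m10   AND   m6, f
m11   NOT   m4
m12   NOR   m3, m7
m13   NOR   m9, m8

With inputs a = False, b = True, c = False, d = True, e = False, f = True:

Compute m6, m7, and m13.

m1 = d AND e = True AND False = False
m2 = c NOR m1 = False NOR False = True
m3 = m1 NOR e = False NOR False = True
m5 = c NOR a = False NOR False = True
m6 = m5 NOR a = True NOR False = False
m7 = m3 NOR m2 = True NOR True = False
m8 = m3 NOR b = True NOR True = False
m9 = m7 NOR m1 = False NOR False = True
m13 = m9 NOR m8 = True NOR False = False

m6 = False, m7 = False, m13 = False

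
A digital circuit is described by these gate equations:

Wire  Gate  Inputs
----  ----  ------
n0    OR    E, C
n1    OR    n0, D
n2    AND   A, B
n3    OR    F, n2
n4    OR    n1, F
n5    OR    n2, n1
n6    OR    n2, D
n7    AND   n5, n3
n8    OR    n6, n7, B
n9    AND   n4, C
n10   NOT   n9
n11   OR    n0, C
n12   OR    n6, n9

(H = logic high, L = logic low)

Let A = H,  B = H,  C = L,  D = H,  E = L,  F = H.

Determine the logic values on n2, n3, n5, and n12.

n0 = E OR C = L OR L = L
n1 = n0 OR D = L OR H = H
n2 = A AND B = H AND H = H
n3 = F OR n2 = H OR H = H
n4 = n1 OR F = H OR H = H
n5 = n2 OR n1 = H OR H = H
n6 = n2 OR D = H OR H = H
n9 = n4 AND C = H AND L = L
n12 = n6 OR n9 = H OR L = H

n2 = H, n3 = H, n5 = H, n12 = H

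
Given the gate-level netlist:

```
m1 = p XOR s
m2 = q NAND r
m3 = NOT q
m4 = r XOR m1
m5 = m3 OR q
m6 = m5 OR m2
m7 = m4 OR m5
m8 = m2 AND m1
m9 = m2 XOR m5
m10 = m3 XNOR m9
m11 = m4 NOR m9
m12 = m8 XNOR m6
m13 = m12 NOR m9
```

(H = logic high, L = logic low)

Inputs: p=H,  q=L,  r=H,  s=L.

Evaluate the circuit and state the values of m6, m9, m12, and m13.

m1 = p XOR s = H XOR L = H
m2 = q NAND r = L NAND H = H
m3 = NOT q = NOT L = H
m5 = m3 OR q = H OR L = H
m6 = m5 OR m2 = H OR H = H
m8 = m2 AND m1 = H AND H = H
m9 = m2 XOR m5 = H XOR H = L
m12 = m8 XNOR m6 = H XNOR H = H
m13 = m12 NOR m9 = H NOR L = L

m6 = H, m9 = L, m12 = H, m13 = L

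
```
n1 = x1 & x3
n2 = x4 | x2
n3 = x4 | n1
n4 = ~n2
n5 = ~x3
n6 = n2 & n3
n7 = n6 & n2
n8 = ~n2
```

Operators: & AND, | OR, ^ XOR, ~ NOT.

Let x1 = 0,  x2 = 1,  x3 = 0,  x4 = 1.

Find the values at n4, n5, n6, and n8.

n1 = x1 AND x3 = 0 AND 0 = 0
n2 = x4 OR x2 = 1 OR 1 = 1
n3 = x4 OR n1 = 1 OR 0 = 1
n4 = NOT n2 = NOT 1 = 0
n5 = NOT x3 = NOT 0 = 1
n6 = n2 AND n3 = 1 AND 1 = 1
n8 = NOT n2 = NOT 1 = 0

n4 = 0, n5 = 1, n6 = 1, n8 = 0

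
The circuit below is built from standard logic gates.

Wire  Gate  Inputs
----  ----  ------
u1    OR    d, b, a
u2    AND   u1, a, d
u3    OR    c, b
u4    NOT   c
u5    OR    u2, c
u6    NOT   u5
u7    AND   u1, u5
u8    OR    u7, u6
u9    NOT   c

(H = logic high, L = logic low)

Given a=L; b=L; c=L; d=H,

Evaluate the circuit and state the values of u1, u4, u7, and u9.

u1 = d OR b OR a = H OR L OR L = H
u2 = u1 AND a AND d = H AND L AND H = L
u4 = NOT c = NOT L = H
u5 = u2 OR c = L OR L = L
u7 = u1 AND u5 = H AND L = L
u9 = NOT c = NOT L = H

u1 = H; u4 = H; u7 = L; u9 = H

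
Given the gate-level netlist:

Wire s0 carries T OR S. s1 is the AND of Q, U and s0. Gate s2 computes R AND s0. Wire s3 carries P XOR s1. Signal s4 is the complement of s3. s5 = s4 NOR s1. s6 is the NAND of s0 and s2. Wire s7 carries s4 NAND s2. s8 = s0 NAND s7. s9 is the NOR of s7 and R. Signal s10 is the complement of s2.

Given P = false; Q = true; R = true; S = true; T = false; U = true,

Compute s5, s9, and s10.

s5 = false, s9 = false, s10 = false

s0 = T OR S = false OR true = true
s1 = Q AND U AND s0 = true AND true AND true = true
s2 = R AND s0 = true AND true = true
s3 = P XOR s1 = false XOR true = true
s4 = NOT s3 = NOT true = false
s5 = s4 NOR s1 = false NOR true = false
s7 = s4 NAND s2 = false NAND true = true
s9 = s7 NOR R = true NOR true = false
s10 = NOT s2 = NOT true = false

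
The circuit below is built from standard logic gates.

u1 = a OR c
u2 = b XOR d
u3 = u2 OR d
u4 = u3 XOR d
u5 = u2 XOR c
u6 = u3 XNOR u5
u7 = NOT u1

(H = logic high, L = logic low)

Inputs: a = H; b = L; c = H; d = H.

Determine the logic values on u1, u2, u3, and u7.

u1 = a OR c = H OR H = H
u2 = b XOR d = L XOR H = H
u3 = u2 OR d = H OR H = H
u7 = NOT u1 = NOT H = L

u1 = H  u2 = H  u3 = H  u7 = L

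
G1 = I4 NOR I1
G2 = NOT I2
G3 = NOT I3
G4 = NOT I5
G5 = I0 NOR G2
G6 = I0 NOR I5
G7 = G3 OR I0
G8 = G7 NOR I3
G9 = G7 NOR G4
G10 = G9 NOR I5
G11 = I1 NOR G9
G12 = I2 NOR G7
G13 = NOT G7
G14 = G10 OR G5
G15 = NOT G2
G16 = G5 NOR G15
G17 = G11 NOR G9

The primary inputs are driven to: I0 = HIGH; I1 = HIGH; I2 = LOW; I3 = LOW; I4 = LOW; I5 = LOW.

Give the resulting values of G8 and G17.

G3 = NOT I3 = NOT LOW = HIGH
G4 = NOT I5 = NOT LOW = HIGH
G7 = G3 OR I0 = HIGH OR HIGH = HIGH
G8 = G7 NOR I3 = HIGH NOR LOW = LOW
G9 = G7 NOR G4 = HIGH NOR HIGH = LOW
G11 = I1 NOR G9 = HIGH NOR LOW = LOW
G17 = G11 NOR G9 = LOW NOR LOW = HIGH

G8 = LOW, G17 = HIGH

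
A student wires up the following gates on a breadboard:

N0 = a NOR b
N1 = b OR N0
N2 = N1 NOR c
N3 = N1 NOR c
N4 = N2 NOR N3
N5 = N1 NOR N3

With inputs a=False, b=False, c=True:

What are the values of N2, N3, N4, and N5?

N2 = False; N3 = False; N4 = True; N5 = False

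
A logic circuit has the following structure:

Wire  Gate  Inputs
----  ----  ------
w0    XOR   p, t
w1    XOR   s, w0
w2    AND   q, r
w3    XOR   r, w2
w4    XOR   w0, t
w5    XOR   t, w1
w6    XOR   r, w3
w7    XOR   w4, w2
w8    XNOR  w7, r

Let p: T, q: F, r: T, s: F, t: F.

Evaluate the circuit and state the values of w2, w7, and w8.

w0 = p XOR t = T XOR F = T
w2 = q AND r = F AND T = F
w4 = w0 XOR t = T XOR F = T
w7 = w4 XOR w2 = T XOR F = T
w8 = w7 XNOR r = T XNOR T = T

w2 = F, w7 = T, w8 = T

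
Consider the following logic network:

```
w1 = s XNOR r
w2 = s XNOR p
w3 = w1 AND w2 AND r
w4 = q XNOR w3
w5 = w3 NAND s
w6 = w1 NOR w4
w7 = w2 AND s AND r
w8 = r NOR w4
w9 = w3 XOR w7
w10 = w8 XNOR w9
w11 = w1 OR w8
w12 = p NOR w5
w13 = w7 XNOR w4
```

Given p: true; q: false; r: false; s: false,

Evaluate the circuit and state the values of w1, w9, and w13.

w1 = s XNOR r = false XNOR false = true
w2 = s XNOR p = false XNOR true = false
w3 = w1 AND w2 AND r = true AND false AND false = false
w4 = q XNOR w3 = false XNOR false = true
w7 = w2 AND s AND r = false AND false AND false = false
w9 = w3 XOR w7 = false XOR false = false
w13 = w7 XNOR w4 = false XNOR true = false

w1 = true, w9 = false, w13 = false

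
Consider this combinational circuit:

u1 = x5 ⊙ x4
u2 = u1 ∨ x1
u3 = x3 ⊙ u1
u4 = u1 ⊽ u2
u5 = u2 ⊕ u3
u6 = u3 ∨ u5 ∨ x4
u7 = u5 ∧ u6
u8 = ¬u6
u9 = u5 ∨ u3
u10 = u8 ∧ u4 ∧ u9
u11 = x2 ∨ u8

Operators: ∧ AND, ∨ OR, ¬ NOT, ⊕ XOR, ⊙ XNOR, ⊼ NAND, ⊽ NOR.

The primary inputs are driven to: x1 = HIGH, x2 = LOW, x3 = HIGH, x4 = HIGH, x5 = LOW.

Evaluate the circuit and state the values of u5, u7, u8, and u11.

u1 = x5 XNOR x4 = LOW XNOR HIGH = LOW
u2 = u1 OR x1 = LOW OR HIGH = HIGH
u3 = x3 XNOR u1 = HIGH XNOR LOW = LOW
u5 = u2 XOR u3 = HIGH XOR LOW = HIGH
u6 = u3 OR u5 OR x4 = LOW OR HIGH OR HIGH = HIGH
u7 = u5 AND u6 = HIGH AND HIGH = HIGH
u8 = NOT u6 = NOT HIGH = LOW
u11 = x2 OR u8 = LOW OR LOW = LOW

u5 = HIGH, u7 = HIGH, u8 = LOW, u11 = LOW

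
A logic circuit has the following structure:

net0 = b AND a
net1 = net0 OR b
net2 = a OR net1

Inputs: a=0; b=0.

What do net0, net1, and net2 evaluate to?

net0 = 0; net1 = 0; net2 = 0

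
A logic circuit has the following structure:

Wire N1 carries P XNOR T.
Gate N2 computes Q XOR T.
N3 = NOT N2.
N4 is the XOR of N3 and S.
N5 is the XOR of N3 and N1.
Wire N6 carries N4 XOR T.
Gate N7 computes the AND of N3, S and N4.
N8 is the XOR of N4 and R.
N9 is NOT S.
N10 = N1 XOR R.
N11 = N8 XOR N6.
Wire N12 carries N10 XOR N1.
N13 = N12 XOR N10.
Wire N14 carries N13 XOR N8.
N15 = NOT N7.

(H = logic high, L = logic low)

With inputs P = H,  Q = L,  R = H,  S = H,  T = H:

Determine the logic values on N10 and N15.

N10 = L, N15 = H

N1 = P XNOR T = H XNOR H = H
N2 = Q XOR T = L XOR H = H
N3 = NOT N2 = NOT H = L
N4 = N3 XOR S = L XOR H = H
N7 = N3 AND S AND N4 = L AND H AND H = L
N10 = N1 XOR R = H XOR H = L
N15 = NOT N7 = NOT L = H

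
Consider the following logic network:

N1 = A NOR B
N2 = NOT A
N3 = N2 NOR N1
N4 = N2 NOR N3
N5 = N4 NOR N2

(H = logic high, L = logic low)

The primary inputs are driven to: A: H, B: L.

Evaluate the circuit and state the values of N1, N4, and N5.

N1 = L, N4 = L, N5 = H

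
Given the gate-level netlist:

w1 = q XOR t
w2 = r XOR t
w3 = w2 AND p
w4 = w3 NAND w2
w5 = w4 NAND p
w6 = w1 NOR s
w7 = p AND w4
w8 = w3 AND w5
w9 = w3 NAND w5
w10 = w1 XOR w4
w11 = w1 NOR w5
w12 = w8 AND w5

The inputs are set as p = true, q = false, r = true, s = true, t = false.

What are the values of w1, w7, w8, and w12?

w1 = false; w7 = false; w8 = true; w12 = true

w1 = q XOR t = false XOR false = false
w2 = r XOR t = true XOR false = true
w3 = w2 AND p = true AND true = true
w4 = w3 NAND w2 = true NAND true = false
w5 = w4 NAND p = false NAND true = true
w7 = p AND w4 = true AND false = false
w8 = w3 AND w5 = true AND true = true
w12 = w8 AND w5 = true AND true = true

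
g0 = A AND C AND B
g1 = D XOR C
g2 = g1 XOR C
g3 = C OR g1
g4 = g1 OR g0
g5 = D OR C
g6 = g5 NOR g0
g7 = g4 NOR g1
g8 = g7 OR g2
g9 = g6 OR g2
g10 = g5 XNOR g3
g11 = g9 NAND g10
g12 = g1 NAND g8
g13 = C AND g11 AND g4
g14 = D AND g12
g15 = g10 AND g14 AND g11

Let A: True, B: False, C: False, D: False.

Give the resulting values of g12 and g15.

g12 = True; g15 = False

g0 = A AND C AND B = True AND False AND False = False
g1 = D XOR C = False XOR False = False
g2 = g1 XOR C = False XOR False = False
g3 = C OR g1 = False OR False = False
g4 = g1 OR g0 = False OR False = False
g5 = D OR C = False OR False = False
g6 = g5 NOR g0 = False NOR False = True
g7 = g4 NOR g1 = False NOR False = True
g8 = g7 OR g2 = True OR False = True
g9 = g6 OR g2 = True OR False = True
g10 = g5 XNOR g3 = False XNOR False = True
g11 = g9 NAND g10 = True NAND True = False
g12 = g1 NAND g8 = False NAND True = True
g14 = D AND g12 = False AND True = False
g15 = g10 AND g14 AND g11 = True AND False AND False = False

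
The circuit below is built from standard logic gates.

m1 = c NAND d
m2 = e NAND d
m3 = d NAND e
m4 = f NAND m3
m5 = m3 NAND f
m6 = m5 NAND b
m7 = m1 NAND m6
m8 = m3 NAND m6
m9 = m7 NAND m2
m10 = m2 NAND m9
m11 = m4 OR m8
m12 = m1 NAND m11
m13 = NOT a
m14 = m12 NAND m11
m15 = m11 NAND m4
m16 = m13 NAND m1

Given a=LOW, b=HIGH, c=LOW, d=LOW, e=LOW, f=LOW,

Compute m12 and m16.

m12 = LOW, m16 = LOW

m1 = c NAND d = LOW NAND LOW = HIGH
m3 = d NAND e = LOW NAND LOW = HIGH
m4 = f NAND m3 = LOW NAND HIGH = HIGH
m5 = m3 NAND f = HIGH NAND LOW = HIGH
m6 = m5 NAND b = HIGH NAND HIGH = LOW
m8 = m3 NAND m6 = HIGH NAND LOW = HIGH
m11 = m4 OR m8 = HIGH OR HIGH = HIGH
m12 = m1 NAND m11 = HIGH NAND HIGH = LOW
m13 = NOT a = NOT LOW = HIGH
m16 = m13 NAND m1 = HIGH NAND HIGH = LOW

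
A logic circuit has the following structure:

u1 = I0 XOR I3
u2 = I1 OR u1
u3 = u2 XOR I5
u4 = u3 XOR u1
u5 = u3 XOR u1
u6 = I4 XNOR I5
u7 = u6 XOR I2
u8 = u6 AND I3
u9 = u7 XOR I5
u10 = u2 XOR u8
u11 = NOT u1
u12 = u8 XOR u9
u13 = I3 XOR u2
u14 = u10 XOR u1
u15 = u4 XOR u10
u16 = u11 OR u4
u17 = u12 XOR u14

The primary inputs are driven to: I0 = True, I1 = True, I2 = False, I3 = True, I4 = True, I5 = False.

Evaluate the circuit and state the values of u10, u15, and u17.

u10 = True, u15 = False, u17 = True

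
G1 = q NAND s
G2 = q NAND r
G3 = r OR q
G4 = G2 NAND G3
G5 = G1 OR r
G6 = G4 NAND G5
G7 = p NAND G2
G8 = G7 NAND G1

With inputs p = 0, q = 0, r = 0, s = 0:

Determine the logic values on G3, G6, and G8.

G1 = q NAND s = 0 NAND 0 = 1
G2 = q NAND r = 0 NAND 0 = 1
G3 = r OR q = 0 OR 0 = 0
G4 = G2 NAND G3 = 1 NAND 0 = 1
G5 = G1 OR r = 1 OR 0 = 1
G6 = G4 NAND G5 = 1 NAND 1 = 0
G7 = p NAND G2 = 0 NAND 1 = 1
G8 = G7 NAND G1 = 1 NAND 1 = 0

G3 = 0, G6 = 0, G8 = 0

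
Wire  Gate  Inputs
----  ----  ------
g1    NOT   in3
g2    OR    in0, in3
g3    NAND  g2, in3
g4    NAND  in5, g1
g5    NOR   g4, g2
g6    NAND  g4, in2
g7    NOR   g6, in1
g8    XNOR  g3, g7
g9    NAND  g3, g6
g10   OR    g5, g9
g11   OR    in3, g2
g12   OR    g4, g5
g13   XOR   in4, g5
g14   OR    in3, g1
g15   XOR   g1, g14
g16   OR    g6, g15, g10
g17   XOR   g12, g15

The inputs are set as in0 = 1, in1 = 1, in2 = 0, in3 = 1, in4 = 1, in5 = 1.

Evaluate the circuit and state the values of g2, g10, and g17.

g2 = 1; g10 = 1; g17 = 0

g1 = NOT in3 = NOT 1 = 0
g2 = in0 OR in3 = 1 OR 1 = 1
g3 = g2 NAND in3 = 1 NAND 1 = 0
g4 = in5 NAND g1 = 1 NAND 0 = 1
g5 = g4 NOR g2 = 1 NOR 1 = 0
g6 = g4 NAND in2 = 1 NAND 0 = 1
g9 = g3 NAND g6 = 0 NAND 1 = 1
g10 = g5 OR g9 = 0 OR 1 = 1
g12 = g4 OR g5 = 1 OR 0 = 1
g14 = in3 OR g1 = 1 OR 0 = 1
g15 = g1 XOR g14 = 0 XOR 1 = 1
g17 = g12 XOR g15 = 1 XOR 1 = 0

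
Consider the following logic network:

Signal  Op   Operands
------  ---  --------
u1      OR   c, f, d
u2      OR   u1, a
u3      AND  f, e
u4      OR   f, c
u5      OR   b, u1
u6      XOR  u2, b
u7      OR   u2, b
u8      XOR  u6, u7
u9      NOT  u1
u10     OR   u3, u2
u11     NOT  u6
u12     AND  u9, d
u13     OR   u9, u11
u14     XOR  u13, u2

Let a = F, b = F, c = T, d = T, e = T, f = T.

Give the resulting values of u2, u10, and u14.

u2 = T; u10 = T; u14 = T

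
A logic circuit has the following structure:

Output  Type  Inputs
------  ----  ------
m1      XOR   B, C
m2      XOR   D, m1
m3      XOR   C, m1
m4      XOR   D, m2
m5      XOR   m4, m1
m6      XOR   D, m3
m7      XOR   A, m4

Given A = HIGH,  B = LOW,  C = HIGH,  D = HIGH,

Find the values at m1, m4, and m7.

m1 = HIGH  m4 = HIGH  m7 = LOW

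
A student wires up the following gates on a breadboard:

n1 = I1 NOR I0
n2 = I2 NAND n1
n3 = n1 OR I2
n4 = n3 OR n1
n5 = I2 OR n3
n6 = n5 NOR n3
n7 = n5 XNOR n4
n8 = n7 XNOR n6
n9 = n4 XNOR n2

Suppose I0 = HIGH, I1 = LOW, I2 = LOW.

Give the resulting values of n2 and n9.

n2 = HIGH, n9 = LOW

n1 = I1 NOR I0 = LOW NOR HIGH = LOW
n2 = I2 NAND n1 = LOW NAND LOW = HIGH
n3 = n1 OR I2 = LOW OR LOW = LOW
n4 = n3 OR n1 = LOW OR LOW = LOW
n9 = n4 XNOR n2 = LOW XNOR HIGH = LOW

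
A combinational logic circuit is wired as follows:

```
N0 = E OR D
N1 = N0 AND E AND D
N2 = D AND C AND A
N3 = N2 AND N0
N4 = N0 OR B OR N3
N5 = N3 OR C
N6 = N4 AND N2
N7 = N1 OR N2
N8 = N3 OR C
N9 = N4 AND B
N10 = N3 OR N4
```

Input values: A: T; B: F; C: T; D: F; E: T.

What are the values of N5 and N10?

N0 = E OR D = T OR F = T
N2 = D AND C AND A = F AND T AND T = F
N3 = N2 AND N0 = F AND T = F
N4 = N0 OR B OR N3 = T OR F OR F = T
N5 = N3 OR C = F OR T = T
N10 = N3 OR N4 = F OR T = T

N5 = T; N10 = T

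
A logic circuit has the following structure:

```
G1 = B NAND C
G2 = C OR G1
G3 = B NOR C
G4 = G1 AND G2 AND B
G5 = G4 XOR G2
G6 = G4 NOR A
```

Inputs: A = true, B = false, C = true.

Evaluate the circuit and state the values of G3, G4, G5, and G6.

G1 = B NAND C = false NAND true = true
G2 = C OR G1 = true OR true = true
G3 = B NOR C = false NOR true = false
G4 = G1 AND G2 AND B = true AND true AND false = false
G5 = G4 XOR G2 = false XOR true = true
G6 = G4 NOR A = false NOR true = false

G3 = false; G4 = false; G5 = true; G6 = false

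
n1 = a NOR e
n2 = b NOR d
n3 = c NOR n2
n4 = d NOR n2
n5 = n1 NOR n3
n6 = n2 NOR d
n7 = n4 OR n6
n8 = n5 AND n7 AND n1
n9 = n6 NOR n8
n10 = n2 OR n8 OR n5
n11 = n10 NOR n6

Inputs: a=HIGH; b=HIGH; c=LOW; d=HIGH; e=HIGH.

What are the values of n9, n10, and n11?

n1 = a NOR e = HIGH NOR HIGH = LOW
n2 = b NOR d = HIGH NOR HIGH = LOW
n3 = c NOR n2 = LOW NOR LOW = HIGH
n4 = d NOR n2 = HIGH NOR LOW = LOW
n5 = n1 NOR n3 = LOW NOR HIGH = LOW
n6 = n2 NOR d = LOW NOR HIGH = LOW
n7 = n4 OR n6 = LOW OR LOW = LOW
n8 = n5 AND n7 AND n1 = LOW AND LOW AND LOW = LOW
n9 = n6 NOR n8 = LOW NOR LOW = HIGH
n10 = n2 OR n8 OR n5 = LOW OR LOW OR LOW = LOW
n11 = n10 NOR n6 = LOW NOR LOW = HIGH

n9 = HIGH, n10 = LOW, n11 = HIGH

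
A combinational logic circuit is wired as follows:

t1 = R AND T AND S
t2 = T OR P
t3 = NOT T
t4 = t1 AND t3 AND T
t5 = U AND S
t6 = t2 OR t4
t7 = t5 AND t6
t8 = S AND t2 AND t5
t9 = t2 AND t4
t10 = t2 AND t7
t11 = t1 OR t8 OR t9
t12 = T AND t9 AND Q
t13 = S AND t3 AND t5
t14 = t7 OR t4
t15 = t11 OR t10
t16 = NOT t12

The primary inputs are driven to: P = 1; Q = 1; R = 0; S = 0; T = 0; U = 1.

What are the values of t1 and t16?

t1 = R AND T AND S = 0 AND 0 AND 0 = 0
t2 = T OR P = 0 OR 1 = 1
t3 = NOT T = NOT 0 = 1
t4 = t1 AND t3 AND T = 0 AND 1 AND 0 = 0
t9 = t2 AND t4 = 1 AND 0 = 0
t12 = T AND t9 AND Q = 0 AND 0 AND 1 = 0
t16 = NOT t12 = NOT 0 = 1

t1 = 0  t16 = 1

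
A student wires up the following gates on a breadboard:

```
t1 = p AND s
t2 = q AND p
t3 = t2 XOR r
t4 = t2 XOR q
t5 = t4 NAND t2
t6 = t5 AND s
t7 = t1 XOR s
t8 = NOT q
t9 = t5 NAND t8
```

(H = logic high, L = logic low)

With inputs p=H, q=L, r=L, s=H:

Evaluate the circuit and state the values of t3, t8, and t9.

t2 = q AND p = L AND H = L
t3 = t2 XOR r = L XOR L = L
t4 = t2 XOR q = L XOR L = L
t5 = t4 NAND t2 = L NAND L = H
t8 = NOT q = NOT L = H
t9 = t5 NAND t8 = H NAND H = L

t3 = L  t8 = H  t9 = L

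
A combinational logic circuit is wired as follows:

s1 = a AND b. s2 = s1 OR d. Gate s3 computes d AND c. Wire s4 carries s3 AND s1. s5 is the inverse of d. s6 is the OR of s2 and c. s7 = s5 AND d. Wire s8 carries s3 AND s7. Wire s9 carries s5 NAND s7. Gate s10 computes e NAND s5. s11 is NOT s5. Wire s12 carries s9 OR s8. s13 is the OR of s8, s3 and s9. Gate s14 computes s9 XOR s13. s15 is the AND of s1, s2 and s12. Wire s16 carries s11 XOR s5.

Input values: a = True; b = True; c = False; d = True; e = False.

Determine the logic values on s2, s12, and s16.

s2 = True, s12 = True, s16 = True

s1 = a AND b = True AND True = True
s2 = s1 OR d = True OR True = True
s3 = d AND c = True AND False = False
s5 = NOT d = NOT True = False
s7 = s5 AND d = False AND True = False
s8 = s3 AND s7 = False AND False = False
s9 = s5 NAND s7 = False NAND False = True
s11 = NOT s5 = NOT False = True
s12 = s9 OR s8 = True OR False = True
s16 = s11 XOR s5 = True XOR False = True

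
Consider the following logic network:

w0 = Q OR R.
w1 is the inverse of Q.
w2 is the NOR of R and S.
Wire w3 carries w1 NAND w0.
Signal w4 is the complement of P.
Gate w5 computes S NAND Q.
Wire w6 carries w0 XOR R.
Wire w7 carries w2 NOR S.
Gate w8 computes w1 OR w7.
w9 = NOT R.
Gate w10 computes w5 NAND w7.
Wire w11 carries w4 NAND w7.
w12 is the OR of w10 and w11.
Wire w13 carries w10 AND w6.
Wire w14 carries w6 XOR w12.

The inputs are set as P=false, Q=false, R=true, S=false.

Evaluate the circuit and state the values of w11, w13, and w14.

w11 = false, w13 = false, w14 = false

w0 = Q OR R = false OR true = true
w2 = R NOR S = true NOR false = false
w4 = NOT P = NOT false = true
w5 = S NAND Q = false NAND false = true
w6 = w0 XOR R = true XOR true = false
w7 = w2 NOR S = false NOR false = true
w10 = w5 NAND w7 = true NAND true = false
w11 = w4 NAND w7 = true NAND true = false
w12 = w10 OR w11 = false OR false = false
w13 = w10 AND w6 = false AND false = false
w14 = w6 XOR w12 = false XOR false = false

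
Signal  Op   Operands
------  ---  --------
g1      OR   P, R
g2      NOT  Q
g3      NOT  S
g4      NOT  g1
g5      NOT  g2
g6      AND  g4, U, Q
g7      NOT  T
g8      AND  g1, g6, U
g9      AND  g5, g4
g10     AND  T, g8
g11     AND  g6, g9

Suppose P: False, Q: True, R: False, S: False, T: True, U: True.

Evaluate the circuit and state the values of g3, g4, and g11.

g1 = P OR R = False OR False = False
g2 = NOT Q = NOT True = False
g3 = NOT S = NOT False = True
g4 = NOT g1 = NOT False = True
g5 = NOT g2 = NOT False = True
g6 = g4 AND U AND Q = True AND True AND True = True
g9 = g5 AND g4 = True AND True = True
g11 = g6 AND g9 = True AND True = True

g3 = True, g4 = True, g11 = True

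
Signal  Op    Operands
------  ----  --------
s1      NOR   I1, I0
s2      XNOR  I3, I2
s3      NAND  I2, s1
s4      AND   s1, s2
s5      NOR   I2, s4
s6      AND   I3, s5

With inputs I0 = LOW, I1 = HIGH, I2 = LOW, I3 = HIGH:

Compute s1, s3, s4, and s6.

s1 = LOW; s3 = HIGH; s4 = LOW; s6 = HIGH

s1 = I1 NOR I0 = HIGH NOR LOW = LOW
s2 = I3 XNOR I2 = HIGH XNOR LOW = LOW
s3 = I2 NAND s1 = LOW NAND LOW = HIGH
s4 = s1 AND s2 = LOW AND LOW = LOW
s5 = I2 NOR s4 = LOW NOR LOW = HIGH
s6 = I3 AND s5 = HIGH AND HIGH = HIGH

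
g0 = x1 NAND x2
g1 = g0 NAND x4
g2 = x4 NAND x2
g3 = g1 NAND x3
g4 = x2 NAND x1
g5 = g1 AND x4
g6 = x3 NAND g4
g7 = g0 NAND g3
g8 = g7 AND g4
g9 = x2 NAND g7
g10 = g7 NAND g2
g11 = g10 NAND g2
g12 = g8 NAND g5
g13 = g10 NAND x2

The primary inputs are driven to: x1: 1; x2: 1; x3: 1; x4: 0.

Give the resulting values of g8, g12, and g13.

g8 = 0; g12 = 1; g13 = 1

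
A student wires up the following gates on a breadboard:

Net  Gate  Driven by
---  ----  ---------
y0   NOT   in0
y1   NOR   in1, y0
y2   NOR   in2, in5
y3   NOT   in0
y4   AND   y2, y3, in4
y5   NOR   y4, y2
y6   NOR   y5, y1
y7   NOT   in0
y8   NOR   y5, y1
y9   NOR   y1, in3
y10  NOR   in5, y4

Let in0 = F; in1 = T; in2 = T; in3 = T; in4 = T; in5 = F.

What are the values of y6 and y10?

y0 = NOT in0 = NOT F = T
y1 = in1 NOR y0 = T NOR T = F
y2 = in2 NOR in5 = T NOR F = F
y3 = NOT in0 = NOT F = T
y4 = y2 AND y3 AND in4 = F AND T AND T = F
y5 = y4 NOR y2 = F NOR F = T
y6 = y5 NOR y1 = T NOR F = F
y10 = in5 NOR y4 = F NOR F = T

y6 = F, y10 = T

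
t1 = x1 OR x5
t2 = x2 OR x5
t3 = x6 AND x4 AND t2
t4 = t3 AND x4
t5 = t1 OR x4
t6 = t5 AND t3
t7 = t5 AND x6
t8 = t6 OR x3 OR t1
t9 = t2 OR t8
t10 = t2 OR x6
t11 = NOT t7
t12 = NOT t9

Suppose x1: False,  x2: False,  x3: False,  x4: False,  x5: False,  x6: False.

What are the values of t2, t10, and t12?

t2 = False, t10 = False, t12 = True

t1 = x1 OR x5 = False OR False = False
t2 = x2 OR x5 = False OR False = False
t3 = x6 AND x4 AND t2 = False AND False AND False = False
t5 = t1 OR x4 = False OR False = False
t6 = t5 AND t3 = False AND False = False
t8 = t6 OR x3 OR t1 = False OR False OR False = False
t9 = t2 OR t8 = False OR False = False
t10 = t2 OR x6 = False OR False = False
t12 = NOT t9 = NOT False = True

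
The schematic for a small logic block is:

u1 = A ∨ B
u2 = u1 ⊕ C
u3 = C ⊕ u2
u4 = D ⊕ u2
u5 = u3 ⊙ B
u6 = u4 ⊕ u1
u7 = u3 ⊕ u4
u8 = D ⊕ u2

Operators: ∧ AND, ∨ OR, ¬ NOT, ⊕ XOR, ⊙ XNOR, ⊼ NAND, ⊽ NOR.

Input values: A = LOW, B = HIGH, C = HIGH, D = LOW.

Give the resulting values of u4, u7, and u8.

u4 = LOW, u7 = HIGH, u8 = LOW

u1 = A OR B = LOW OR HIGH = HIGH
u2 = u1 XOR C = HIGH XOR HIGH = LOW
u3 = C XOR u2 = HIGH XOR LOW = HIGH
u4 = D XOR u2 = LOW XOR LOW = LOW
u7 = u3 XOR u4 = HIGH XOR LOW = HIGH
u8 = D XOR u2 = LOW XOR LOW = LOW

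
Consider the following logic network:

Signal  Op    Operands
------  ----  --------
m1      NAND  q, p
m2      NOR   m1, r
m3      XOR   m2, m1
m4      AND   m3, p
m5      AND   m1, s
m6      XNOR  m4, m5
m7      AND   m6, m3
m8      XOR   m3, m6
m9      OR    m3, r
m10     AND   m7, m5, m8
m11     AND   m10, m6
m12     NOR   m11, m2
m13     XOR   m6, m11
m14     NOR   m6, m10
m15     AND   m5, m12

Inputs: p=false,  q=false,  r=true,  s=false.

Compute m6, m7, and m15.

m6 = true, m7 = true, m15 = false

m1 = q NAND p = false NAND false = true
m2 = m1 NOR r = true NOR true = false
m3 = m2 XOR m1 = false XOR true = true
m4 = m3 AND p = true AND false = false
m5 = m1 AND s = true AND false = false
m6 = m4 XNOR m5 = false XNOR false = true
m7 = m6 AND m3 = true AND true = true
m8 = m3 XOR m6 = true XOR true = false
m10 = m7 AND m5 AND m8 = true AND false AND false = false
m11 = m10 AND m6 = false AND true = false
m12 = m11 NOR m2 = false NOR false = true
m15 = m5 AND m12 = false AND true = false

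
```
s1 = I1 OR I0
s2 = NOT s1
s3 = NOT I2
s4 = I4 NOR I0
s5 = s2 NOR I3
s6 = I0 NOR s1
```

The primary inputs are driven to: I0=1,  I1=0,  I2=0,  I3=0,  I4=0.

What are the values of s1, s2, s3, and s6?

s1 = 1, s2 = 0, s3 = 1, s6 = 0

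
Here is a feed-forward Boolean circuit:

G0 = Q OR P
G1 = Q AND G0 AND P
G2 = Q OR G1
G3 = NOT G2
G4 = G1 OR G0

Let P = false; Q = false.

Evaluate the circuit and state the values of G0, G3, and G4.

G0 = Q OR P = false OR false = false
G1 = Q AND G0 AND P = false AND false AND false = false
G2 = Q OR G1 = false OR false = false
G3 = NOT G2 = NOT false = true
G4 = G1 OR G0 = false OR false = false

G0 = false, G3 = true, G4 = false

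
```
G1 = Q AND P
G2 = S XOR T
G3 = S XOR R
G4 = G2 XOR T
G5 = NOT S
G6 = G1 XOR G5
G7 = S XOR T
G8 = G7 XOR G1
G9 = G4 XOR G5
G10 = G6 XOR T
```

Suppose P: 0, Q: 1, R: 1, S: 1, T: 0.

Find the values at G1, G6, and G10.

G1 = Q AND P = 1 AND 0 = 0
G5 = NOT S = NOT 1 = 0
G6 = G1 XOR G5 = 0 XOR 0 = 0
G10 = G6 XOR T = 0 XOR 0 = 0

G1 = 0, G6 = 0, G10 = 0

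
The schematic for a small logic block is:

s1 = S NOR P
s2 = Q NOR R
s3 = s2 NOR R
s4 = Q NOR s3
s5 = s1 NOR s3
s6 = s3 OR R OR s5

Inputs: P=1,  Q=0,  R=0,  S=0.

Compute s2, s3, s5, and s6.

s1 = S NOR P = 0 NOR 1 = 0
s2 = Q NOR R = 0 NOR 0 = 1
s3 = s2 NOR R = 1 NOR 0 = 0
s5 = s1 NOR s3 = 0 NOR 0 = 1
s6 = s3 OR R OR s5 = 0 OR 0 OR 1 = 1

s2 = 1, s3 = 0, s5 = 1, s6 = 1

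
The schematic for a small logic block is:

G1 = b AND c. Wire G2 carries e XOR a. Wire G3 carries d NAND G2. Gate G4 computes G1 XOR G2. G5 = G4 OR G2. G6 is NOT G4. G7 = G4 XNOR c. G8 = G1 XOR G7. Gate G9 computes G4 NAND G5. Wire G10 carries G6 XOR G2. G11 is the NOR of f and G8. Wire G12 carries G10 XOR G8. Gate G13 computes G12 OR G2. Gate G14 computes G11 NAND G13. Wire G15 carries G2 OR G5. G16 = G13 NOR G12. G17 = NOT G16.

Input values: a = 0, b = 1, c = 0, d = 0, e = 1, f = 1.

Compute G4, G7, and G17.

G4 = 1, G7 = 0, G17 = 1

G1 = b AND c = 1 AND 0 = 0
G2 = e XOR a = 1 XOR 0 = 1
G4 = G1 XOR G2 = 0 XOR 1 = 1
G6 = NOT G4 = NOT 1 = 0
G7 = G4 XNOR c = 1 XNOR 0 = 0
G8 = G1 XOR G7 = 0 XOR 0 = 0
G10 = G6 XOR G2 = 0 XOR 1 = 1
G12 = G10 XOR G8 = 1 XOR 0 = 1
G13 = G12 OR G2 = 1 OR 1 = 1
G16 = G13 NOR G12 = 1 NOR 1 = 0
G17 = NOT G16 = NOT 0 = 1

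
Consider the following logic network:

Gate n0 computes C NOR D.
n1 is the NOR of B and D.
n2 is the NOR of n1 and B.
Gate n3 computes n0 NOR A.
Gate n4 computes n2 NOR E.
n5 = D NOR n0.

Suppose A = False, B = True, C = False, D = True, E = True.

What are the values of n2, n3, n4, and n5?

n0 = C NOR D = False NOR True = False
n1 = B NOR D = True NOR True = False
n2 = n1 NOR B = False NOR True = False
n3 = n0 NOR A = False NOR False = True
n4 = n2 NOR E = False NOR True = False
n5 = D NOR n0 = True NOR False = False

n2 = False, n3 = True, n4 = False, n5 = False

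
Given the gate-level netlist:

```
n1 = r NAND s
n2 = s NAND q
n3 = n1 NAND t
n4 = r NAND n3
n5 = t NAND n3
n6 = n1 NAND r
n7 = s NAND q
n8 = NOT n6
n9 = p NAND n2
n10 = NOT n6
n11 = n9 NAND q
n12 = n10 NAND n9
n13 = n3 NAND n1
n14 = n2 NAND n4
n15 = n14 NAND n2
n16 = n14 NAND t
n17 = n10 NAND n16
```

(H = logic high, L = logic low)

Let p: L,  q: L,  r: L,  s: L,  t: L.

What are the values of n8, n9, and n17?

n8 = L, n9 = H, n17 = H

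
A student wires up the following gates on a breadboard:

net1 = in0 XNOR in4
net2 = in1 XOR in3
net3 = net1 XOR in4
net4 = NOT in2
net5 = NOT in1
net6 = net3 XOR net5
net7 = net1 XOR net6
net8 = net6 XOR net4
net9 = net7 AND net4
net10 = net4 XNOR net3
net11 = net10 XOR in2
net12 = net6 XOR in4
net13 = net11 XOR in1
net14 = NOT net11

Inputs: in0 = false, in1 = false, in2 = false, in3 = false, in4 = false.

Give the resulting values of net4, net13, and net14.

net4 = true, net13 = true, net14 = false

net1 = in0 XNOR in4 = false XNOR false = true
net3 = net1 XOR in4 = true XOR false = true
net4 = NOT in2 = NOT false = true
net10 = net4 XNOR net3 = true XNOR true = true
net11 = net10 XOR in2 = true XOR false = true
net13 = net11 XOR in1 = true XOR false = true
net14 = NOT net11 = NOT true = false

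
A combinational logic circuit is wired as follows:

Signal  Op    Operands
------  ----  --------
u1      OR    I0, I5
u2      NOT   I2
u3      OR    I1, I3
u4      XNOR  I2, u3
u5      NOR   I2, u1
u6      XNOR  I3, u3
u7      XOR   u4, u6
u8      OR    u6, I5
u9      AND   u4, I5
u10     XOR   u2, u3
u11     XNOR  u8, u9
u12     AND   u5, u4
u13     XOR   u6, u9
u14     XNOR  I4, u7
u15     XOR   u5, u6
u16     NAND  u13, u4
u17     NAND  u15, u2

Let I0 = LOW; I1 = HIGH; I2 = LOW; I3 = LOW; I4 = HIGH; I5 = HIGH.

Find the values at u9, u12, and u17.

u1 = I0 OR I5 = LOW OR HIGH = HIGH
u2 = NOT I2 = NOT LOW = HIGH
u3 = I1 OR I3 = HIGH OR LOW = HIGH
u4 = I2 XNOR u3 = LOW XNOR HIGH = LOW
u5 = I2 NOR u1 = LOW NOR HIGH = LOW
u6 = I3 XNOR u3 = LOW XNOR HIGH = LOW
u9 = u4 AND I5 = LOW AND HIGH = LOW
u12 = u5 AND u4 = LOW AND LOW = LOW
u15 = u5 XOR u6 = LOW XOR LOW = LOW
u17 = u15 NAND u2 = LOW NAND HIGH = HIGH

u9 = LOW, u12 = LOW, u17 = HIGH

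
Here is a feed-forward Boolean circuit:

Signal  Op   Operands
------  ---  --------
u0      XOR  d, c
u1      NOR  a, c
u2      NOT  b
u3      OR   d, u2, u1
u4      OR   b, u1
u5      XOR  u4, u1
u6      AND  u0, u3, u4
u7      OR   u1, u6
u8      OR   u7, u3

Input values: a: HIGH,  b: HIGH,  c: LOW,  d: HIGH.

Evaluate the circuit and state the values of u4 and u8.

u0 = d XOR c = HIGH XOR LOW = HIGH
u1 = a NOR c = HIGH NOR LOW = LOW
u2 = NOT b = NOT HIGH = LOW
u3 = d OR u2 OR u1 = HIGH OR LOW OR LOW = HIGH
u4 = b OR u1 = HIGH OR LOW = HIGH
u6 = u0 AND u3 AND u4 = HIGH AND HIGH AND HIGH = HIGH
u7 = u1 OR u6 = LOW OR HIGH = HIGH
u8 = u7 OR u3 = HIGH OR HIGH = HIGH

u4 = HIGH, u8 = HIGH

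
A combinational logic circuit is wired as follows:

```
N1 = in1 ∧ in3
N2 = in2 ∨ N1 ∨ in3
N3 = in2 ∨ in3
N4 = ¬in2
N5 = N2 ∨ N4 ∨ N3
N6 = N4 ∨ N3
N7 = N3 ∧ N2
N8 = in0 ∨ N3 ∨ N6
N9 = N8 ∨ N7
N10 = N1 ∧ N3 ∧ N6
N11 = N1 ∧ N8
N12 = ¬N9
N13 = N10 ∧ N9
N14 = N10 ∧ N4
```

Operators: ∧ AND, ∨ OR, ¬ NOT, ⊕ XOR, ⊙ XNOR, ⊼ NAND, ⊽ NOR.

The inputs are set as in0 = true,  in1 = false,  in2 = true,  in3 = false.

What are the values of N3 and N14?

N1 = in1 AND in3 = false AND false = false
N3 = in2 OR in3 = true OR false = true
N4 = NOT in2 = NOT true = false
N6 = N4 OR N3 = false OR true = true
N10 = N1 AND N3 AND N6 = false AND true AND true = false
N14 = N10 AND N4 = false AND false = false

N3 = true, N14 = false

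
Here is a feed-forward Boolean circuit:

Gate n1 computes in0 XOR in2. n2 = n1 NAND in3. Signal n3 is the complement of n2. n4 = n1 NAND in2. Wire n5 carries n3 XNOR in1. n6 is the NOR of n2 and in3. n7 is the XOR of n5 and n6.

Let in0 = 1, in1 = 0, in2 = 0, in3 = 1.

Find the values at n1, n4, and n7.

n1 = 1  n4 = 1  n7 = 0

n1 = in0 XOR in2 = 1 XOR 0 = 1
n2 = n1 NAND in3 = 1 NAND 1 = 0
n3 = NOT n2 = NOT 0 = 1
n4 = n1 NAND in2 = 1 NAND 0 = 1
n5 = n3 XNOR in1 = 1 XNOR 0 = 0
n6 = n2 NOR in3 = 0 NOR 1 = 0
n7 = n5 XOR n6 = 0 XOR 0 = 0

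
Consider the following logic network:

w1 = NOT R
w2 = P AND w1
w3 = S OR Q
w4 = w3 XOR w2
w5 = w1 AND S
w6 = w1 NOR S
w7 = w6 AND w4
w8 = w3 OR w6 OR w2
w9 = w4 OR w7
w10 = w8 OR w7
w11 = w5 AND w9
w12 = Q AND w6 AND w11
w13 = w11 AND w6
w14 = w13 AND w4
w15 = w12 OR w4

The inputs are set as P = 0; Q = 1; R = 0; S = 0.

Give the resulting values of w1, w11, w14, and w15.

w1 = 1, w11 = 0, w14 = 0, w15 = 1

w1 = NOT R = NOT 0 = 1
w2 = P AND w1 = 0 AND 1 = 0
w3 = S OR Q = 0 OR 1 = 1
w4 = w3 XOR w2 = 1 XOR 0 = 1
w5 = w1 AND S = 1 AND 0 = 0
w6 = w1 NOR S = 1 NOR 0 = 0
w7 = w6 AND w4 = 0 AND 1 = 0
w9 = w4 OR w7 = 1 OR 0 = 1
w11 = w5 AND w9 = 0 AND 1 = 0
w12 = Q AND w6 AND w11 = 1 AND 0 AND 0 = 0
w13 = w11 AND w6 = 0 AND 0 = 0
w14 = w13 AND w4 = 0 AND 1 = 0
w15 = w12 OR w4 = 0 OR 1 = 1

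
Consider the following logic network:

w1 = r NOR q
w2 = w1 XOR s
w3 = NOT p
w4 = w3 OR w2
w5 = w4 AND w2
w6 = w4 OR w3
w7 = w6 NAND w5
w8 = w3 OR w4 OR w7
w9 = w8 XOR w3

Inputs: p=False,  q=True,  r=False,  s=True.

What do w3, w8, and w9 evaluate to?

w3 = True, w8 = True, w9 = False

w1 = r NOR q = False NOR True = False
w2 = w1 XOR s = False XOR True = True
w3 = NOT p = NOT False = True
w4 = w3 OR w2 = True OR True = True
w5 = w4 AND w2 = True AND True = True
w6 = w4 OR w3 = True OR True = True
w7 = w6 NAND w5 = True NAND True = False
w8 = w3 OR w4 OR w7 = True OR True OR False = True
w9 = w8 XOR w3 = True XOR True = False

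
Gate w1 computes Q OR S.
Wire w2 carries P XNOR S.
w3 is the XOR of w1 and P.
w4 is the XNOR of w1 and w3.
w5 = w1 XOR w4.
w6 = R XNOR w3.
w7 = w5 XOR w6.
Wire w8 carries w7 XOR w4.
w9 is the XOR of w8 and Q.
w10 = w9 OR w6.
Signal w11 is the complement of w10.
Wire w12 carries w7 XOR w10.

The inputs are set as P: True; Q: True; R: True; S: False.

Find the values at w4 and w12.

w1 = Q OR S = True OR False = True
w3 = w1 XOR P = True XOR True = False
w4 = w1 XNOR w3 = True XNOR False = False
w5 = w1 XOR w4 = True XOR False = True
w6 = R XNOR w3 = True XNOR False = False
w7 = w5 XOR w6 = True XOR False = True
w8 = w7 XOR w4 = True XOR False = True
w9 = w8 XOR Q = True XOR True = False
w10 = w9 OR w6 = False OR False = False
w12 = w7 XOR w10 = True XOR False = True

w4 = False  w12 = True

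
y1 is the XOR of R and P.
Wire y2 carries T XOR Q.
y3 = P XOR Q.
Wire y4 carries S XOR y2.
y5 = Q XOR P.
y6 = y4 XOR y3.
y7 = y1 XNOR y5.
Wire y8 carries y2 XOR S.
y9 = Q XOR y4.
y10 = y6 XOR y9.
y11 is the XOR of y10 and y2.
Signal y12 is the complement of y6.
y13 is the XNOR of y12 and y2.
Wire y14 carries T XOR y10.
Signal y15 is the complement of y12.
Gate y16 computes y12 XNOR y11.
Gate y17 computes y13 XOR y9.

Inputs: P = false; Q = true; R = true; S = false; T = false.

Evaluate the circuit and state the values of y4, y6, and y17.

y4 = true; y6 = false; y17 = true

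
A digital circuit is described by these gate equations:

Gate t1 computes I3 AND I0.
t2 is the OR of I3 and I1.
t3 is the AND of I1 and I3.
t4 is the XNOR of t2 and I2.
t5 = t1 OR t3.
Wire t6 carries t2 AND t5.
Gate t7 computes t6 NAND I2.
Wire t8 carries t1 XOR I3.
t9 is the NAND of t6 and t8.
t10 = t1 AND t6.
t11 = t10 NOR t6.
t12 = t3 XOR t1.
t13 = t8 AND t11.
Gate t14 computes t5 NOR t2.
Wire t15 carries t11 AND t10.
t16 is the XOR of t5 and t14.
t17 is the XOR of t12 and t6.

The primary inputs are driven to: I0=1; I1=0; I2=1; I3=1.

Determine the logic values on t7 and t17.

t1 = I3 AND I0 = 1 AND 1 = 1
t2 = I3 OR I1 = 1 OR 0 = 1
t3 = I1 AND I3 = 0 AND 1 = 0
t5 = t1 OR t3 = 1 OR 0 = 1
t6 = t2 AND t5 = 1 AND 1 = 1
t7 = t6 NAND I2 = 1 NAND 1 = 0
t12 = t3 XOR t1 = 0 XOR 1 = 1
t17 = t12 XOR t6 = 1 XOR 1 = 0

t7 = 0  t17 = 0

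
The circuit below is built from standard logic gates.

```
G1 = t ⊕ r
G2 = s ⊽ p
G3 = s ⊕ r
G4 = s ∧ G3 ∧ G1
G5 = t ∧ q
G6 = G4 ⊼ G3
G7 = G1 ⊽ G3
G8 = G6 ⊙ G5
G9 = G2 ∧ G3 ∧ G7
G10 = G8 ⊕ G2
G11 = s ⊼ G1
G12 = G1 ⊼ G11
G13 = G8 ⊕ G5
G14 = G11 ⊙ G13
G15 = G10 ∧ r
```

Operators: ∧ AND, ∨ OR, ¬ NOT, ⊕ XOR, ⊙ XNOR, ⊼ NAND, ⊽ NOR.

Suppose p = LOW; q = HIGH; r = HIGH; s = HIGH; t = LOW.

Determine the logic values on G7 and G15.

G1 = t XOR r = LOW XOR HIGH = HIGH
G2 = s NOR p = HIGH NOR LOW = LOW
G3 = s XOR r = HIGH XOR HIGH = LOW
G4 = s AND G3 AND G1 = HIGH AND LOW AND HIGH = LOW
G5 = t AND q = LOW AND HIGH = LOW
G6 = G4 NAND G3 = LOW NAND LOW = HIGH
G7 = G1 NOR G3 = HIGH NOR LOW = LOW
G8 = G6 XNOR G5 = HIGH XNOR LOW = LOW
G10 = G8 XOR G2 = LOW XOR LOW = LOW
G15 = G10 AND r = LOW AND HIGH = LOW

G7 = LOW  G15 = LOW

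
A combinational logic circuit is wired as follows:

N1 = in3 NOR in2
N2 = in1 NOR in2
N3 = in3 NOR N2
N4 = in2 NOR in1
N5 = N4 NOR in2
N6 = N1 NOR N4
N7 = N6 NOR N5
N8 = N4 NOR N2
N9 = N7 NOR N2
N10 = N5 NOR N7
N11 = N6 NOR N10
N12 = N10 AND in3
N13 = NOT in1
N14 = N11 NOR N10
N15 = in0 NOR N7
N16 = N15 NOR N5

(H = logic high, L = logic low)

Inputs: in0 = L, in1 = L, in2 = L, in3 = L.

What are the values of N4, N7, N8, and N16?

N4 = H  N7 = H  N8 = L  N16 = H

N1 = in3 NOR in2 = L NOR L = H
N2 = in1 NOR in2 = L NOR L = H
N4 = in2 NOR in1 = L NOR L = H
N5 = N4 NOR in2 = H NOR L = L
N6 = N1 NOR N4 = H NOR H = L
N7 = N6 NOR N5 = L NOR L = H
N8 = N4 NOR N2 = H NOR H = L
N15 = in0 NOR N7 = L NOR H = L
N16 = N15 NOR N5 = L NOR L = H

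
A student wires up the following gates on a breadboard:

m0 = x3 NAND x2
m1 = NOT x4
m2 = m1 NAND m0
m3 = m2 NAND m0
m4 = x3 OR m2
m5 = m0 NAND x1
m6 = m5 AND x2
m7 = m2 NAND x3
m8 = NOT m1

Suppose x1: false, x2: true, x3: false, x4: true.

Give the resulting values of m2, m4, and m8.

m2 = true  m4 = true  m8 = true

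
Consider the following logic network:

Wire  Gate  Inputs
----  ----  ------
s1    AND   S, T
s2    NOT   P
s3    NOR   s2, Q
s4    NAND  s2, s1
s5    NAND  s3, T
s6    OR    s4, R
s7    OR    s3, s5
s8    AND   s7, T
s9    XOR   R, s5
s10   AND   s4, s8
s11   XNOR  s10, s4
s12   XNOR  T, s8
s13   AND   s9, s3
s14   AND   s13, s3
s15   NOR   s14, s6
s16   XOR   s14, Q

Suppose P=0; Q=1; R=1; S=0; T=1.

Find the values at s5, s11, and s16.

s5 = 1, s11 = 1, s16 = 1

s1 = S AND T = 0 AND 1 = 0
s2 = NOT P = NOT 0 = 1
s3 = s2 NOR Q = 1 NOR 1 = 0
s4 = s2 NAND s1 = 1 NAND 0 = 1
s5 = s3 NAND T = 0 NAND 1 = 1
s7 = s3 OR s5 = 0 OR 1 = 1
s8 = s7 AND T = 1 AND 1 = 1
s9 = R XOR s5 = 1 XOR 1 = 0
s10 = s4 AND s8 = 1 AND 1 = 1
s11 = s10 XNOR s4 = 1 XNOR 1 = 1
s13 = s9 AND s3 = 0 AND 0 = 0
s14 = s13 AND s3 = 0 AND 0 = 0
s16 = s14 XOR Q = 0 XOR 1 = 1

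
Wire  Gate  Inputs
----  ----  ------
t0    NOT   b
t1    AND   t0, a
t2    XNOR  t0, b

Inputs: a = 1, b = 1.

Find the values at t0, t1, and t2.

t0 = 0, t1 = 0, t2 = 0

t0 = NOT b = NOT 1 = 0
t1 = t0 AND a = 0 AND 1 = 0
t2 = t0 XNOR b = 0 XNOR 1 = 0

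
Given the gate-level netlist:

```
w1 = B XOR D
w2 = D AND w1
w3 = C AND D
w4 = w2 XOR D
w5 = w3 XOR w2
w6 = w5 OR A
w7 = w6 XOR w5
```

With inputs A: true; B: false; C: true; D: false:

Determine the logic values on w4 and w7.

w1 = B XOR D = false XOR false = false
w2 = D AND w1 = false AND false = false
w3 = C AND D = true AND false = false
w4 = w2 XOR D = false XOR false = false
w5 = w3 XOR w2 = false XOR false = false
w6 = w5 OR A = false OR true = true
w7 = w6 XOR w5 = true XOR false = true

w4 = false  w7 = true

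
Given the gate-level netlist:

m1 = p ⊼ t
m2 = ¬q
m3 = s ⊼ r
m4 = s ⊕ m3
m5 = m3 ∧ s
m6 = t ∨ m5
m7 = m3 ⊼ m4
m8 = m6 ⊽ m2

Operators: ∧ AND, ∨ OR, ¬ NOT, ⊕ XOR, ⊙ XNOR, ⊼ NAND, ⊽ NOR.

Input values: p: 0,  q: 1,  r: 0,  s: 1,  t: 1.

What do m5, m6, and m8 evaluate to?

m5 = 1, m6 = 1, m8 = 0

m2 = NOT q = NOT 1 = 0
m3 = s NAND r = 1 NAND 0 = 1
m5 = m3 AND s = 1 AND 1 = 1
m6 = t OR m5 = 1 OR 1 = 1
m8 = m6 NOR m2 = 1 NOR 0 = 0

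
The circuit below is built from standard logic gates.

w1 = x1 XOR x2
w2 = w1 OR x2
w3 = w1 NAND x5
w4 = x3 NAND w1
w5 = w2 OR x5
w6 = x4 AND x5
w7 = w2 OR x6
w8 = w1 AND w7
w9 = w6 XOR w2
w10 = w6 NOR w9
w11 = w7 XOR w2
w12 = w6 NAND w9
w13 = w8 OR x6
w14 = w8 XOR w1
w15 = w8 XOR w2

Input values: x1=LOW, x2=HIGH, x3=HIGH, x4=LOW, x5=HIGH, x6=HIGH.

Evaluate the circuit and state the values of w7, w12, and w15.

w1 = x1 XOR x2 = LOW XOR HIGH = HIGH
w2 = w1 OR x2 = HIGH OR HIGH = HIGH
w6 = x4 AND x5 = LOW AND HIGH = LOW
w7 = w2 OR x6 = HIGH OR HIGH = HIGH
w8 = w1 AND w7 = HIGH AND HIGH = HIGH
w9 = w6 XOR w2 = LOW XOR HIGH = HIGH
w12 = w6 NAND w9 = LOW NAND HIGH = HIGH
w15 = w8 XOR w2 = HIGH XOR HIGH = LOW

w7 = HIGH  w12 = HIGH  w15 = LOW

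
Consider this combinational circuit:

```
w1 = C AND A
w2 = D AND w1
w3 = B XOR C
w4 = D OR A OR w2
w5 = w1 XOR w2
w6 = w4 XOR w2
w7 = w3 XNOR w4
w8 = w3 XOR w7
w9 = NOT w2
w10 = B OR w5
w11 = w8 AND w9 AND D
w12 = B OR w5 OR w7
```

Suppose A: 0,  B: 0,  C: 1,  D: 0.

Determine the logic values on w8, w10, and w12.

w8 = 1, w10 = 0, w12 = 0

w1 = C AND A = 1 AND 0 = 0
w2 = D AND w1 = 0 AND 0 = 0
w3 = B XOR C = 0 XOR 1 = 1
w4 = D OR A OR w2 = 0 OR 0 OR 0 = 0
w5 = w1 XOR w2 = 0 XOR 0 = 0
w7 = w3 XNOR w4 = 1 XNOR 0 = 0
w8 = w3 XOR w7 = 1 XOR 0 = 1
w10 = B OR w5 = 0 OR 0 = 0
w12 = B OR w5 OR w7 = 0 OR 0 OR 0 = 0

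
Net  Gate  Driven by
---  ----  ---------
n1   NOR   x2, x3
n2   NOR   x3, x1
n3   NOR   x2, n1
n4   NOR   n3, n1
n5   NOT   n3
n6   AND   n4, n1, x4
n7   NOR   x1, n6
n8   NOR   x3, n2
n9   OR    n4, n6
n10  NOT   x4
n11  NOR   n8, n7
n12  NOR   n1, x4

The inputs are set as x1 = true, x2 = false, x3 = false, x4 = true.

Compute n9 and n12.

n9 = false  n12 = false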